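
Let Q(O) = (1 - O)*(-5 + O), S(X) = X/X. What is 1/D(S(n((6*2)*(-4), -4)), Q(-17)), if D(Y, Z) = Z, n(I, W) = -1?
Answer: -1/396 ≈ -0.0025253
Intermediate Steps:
S(X) = 1
1/D(S(n((6*2)*(-4), -4)), Q(-17)) = 1/(-5 - 1*(-17)² + 6*(-17)) = 1/(-5 - 1*289 - 102) = 1/(-5 - 289 - 102) = 1/(-396) = -1/396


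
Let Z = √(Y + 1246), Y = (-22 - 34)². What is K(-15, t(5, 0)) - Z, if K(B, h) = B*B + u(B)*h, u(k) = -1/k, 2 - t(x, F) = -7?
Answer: 1128/5 - √4382 ≈ 159.40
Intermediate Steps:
Y = 3136 (Y = (-56)² = 3136)
t(x, F) = 9 (t(x, F) = 2 - 1*(-7) = 2 + 7 = 9)
Z = √4382 (Z = √(3136 + 1246) = √4382 ≈ 66.197)
K(B, h) = B² - h/B (K(B, h) = B*B + (-1/B)*h = B² - h/B)
K(-15, t(5, 0)) - Z = ((-15)³ - 1*9)/(-15) - √4382 = -(-3375 - 9)/15 - √4382 = -1/15*(-3384) - √4382 = 1128/5 - √4382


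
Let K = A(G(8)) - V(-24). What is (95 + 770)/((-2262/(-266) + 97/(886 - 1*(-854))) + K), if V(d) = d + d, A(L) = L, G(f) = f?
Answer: 200178300/14940361 ≈ 13.398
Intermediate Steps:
V(d) = 2*d
K = 56 (K = 8 - 2*(-24) = 8 - 1*(-48) = 8 + 48 = 56)
(95 + 770)/((-2262/(-266) + 97/(886 - 1*(-854))) + K) = (95 + 770)/((-2262/(-266) + 97/(886 - 1*(-854))) + 56) = 865/((-2262*(-1/266) + 97/(886 + 854)) + 56) = 865/((1131/133 + 97/1740) + 56) = 865/(1980841/231420 + 56) = 865/(14940361/231420) = 865*(231420/14940361) = 200178300/14940361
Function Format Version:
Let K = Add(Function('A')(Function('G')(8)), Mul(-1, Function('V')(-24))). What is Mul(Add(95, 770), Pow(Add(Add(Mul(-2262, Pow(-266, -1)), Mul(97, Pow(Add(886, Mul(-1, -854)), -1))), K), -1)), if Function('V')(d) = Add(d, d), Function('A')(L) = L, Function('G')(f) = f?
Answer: Rational(200178300, 14940361) ≈ 13.398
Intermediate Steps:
Function('V')(d) = Mul(2, d)
K = 56 (K = Add(8, Mul(-1, Mul(2, -24))) = Add(8, Mul(-1, -48)) = Add(8, 48) = 56)
Mul(Add(95, 770), Pow(Add(Add(Mul(-2262, Pow(-266, -1)), Mul(97, Pow(Add(886, Mul(-1, -854)), -1))), K), -1)) = Mul(Add(95, 770), Pow(Add(Add(Mul(-2262, Pow(-266, -1)), Mul(97, Pow(Add(886, Mul(-1, -854)), -1))), 56), -1)) = Mul(865, Pow(Add(Add(Mul(-2262, Rational(-1, 266)), Mul(97, Pow(Add(886, 854), -1))), 56), -1)) = Mul(865, Pow(Add(Add(Rational(1131, 133), Mul(97, Pow(1740, -1))), 56), -1)) = Mul(865, Pow(Add(Add(Rational(1131, 133), Mul(97, Rational(1, 1740))), 56), -1)) = Mul(865, Pow(Add(Add(Rational(1131, 133), Rational(97, 1740)), 56), -1)) = Mul(865, Pow(Add(Rational(1980841, 231420), 56), -1)) = Mul(865, Pow(Rational(14940361, 231420), -1)) = Mul(865, Rational(231420, 14940361)) = Rational(200178300, 14940361)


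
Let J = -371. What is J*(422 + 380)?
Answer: -297542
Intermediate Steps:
J*(422 + 380) = -371*(422 + 380) = -371*802 = -297542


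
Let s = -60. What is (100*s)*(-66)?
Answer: 396000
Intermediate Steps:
(100*s)*(-66) = (100*(-60))*(-66) = -6000*(-66) = 396000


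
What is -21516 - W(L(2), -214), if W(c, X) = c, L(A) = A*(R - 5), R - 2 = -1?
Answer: -21508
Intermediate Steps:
R = 1 (R = 2 - 1 = 1)
L(A) = -4*A (L(A) = A*(1 - 5) = A*(-4) = -4*A)
-21516 - W(L(2), -214) = -21516 - (-4)*2 = -21516 - 1*(-8) = -21516 + 8 = -21508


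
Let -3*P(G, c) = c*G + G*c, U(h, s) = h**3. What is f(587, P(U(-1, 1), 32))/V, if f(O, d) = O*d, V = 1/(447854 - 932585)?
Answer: -6070124736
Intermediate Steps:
V = -1/484731 (V = 1/(-484731) = -1/484731 ≈ -2.0630e-6)
P(G, c) = -2*G*c/3 (P(G, c) = -(c*G + G*c)/3 = -(G*c + G*c)/3 = -2*G*c/3)
f(587, P(U(-1, 1), 32))/V = (587*(-2/3*(-1)**3*32))/(-1/484731) = (587*(-2/3*(-1)*32))*(-484731) = (587*(64/3))*(-484731) = (37568/3)*(-484731) = -6070124736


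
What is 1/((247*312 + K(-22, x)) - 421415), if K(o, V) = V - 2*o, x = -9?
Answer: -1/344316 ≈ -2.9043e-6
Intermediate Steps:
1/((247*312 + K(-22, x)) - 421415) = 1/((247*312 + (-9 - 2*(-22))) - 421415) = 1/((77064 + (-9 + 44)) - 421415) = 1/((77064 + 35) - 421415) = 1/(77099 - 421415) = 1/(-344316) = -1/344316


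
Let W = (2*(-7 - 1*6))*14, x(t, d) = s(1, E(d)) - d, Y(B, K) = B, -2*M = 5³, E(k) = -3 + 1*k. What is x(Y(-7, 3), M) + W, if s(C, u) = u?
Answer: -367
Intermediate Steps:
E(k) = -3 + k
M = -125/2 (M = -½*5³ = -½*125 = -125/2 ≈ -62.500)
x(t, d) = -3 (x(t, d) = (-3 + d) - d = -3)
W = -364 (W = (2*(-7 - 6))*14 = (2*(-13))*14 = -26*14 = -364)
x(Y(-7, 3), M) + W = -3 - 364 = -367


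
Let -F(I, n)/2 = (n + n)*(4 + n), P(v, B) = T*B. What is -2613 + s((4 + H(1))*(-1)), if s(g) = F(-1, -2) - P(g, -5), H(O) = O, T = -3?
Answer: -2612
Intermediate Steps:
P(v, B) = -3*B
F(I, n) = -4*n*(4 + n) (F(I, n) = -2*(n + n)*(4 + n) = -2*2*n*(4 + n) = -4*n*(4 + n))
s(g) = 1 (s(g) = -4*(-2)*(4 - 2) - (-3)*(-5) = -4*(-2)*2 - 1*15 = 16 - 15 = 1)
-2613 + s((4 + H(1))*(-1)) = -2613 + 1 = -2612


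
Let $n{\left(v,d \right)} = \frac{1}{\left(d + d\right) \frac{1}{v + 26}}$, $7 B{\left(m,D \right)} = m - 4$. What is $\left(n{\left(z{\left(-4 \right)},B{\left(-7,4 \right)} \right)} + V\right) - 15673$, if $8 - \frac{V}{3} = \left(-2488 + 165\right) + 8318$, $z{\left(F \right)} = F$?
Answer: $-33641$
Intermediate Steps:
$B{\left(m,D \right)} = - \frac{4}{7} + \frac{m}{7}$ ($B{\left(m,D \right)} = \frac{m - 4}{7} = \frac{-4 + m}{7} = - \frac{4}{7} + \frac{m}{7}$)
$V = -17961$ ($V = 24 - 3 \left(\left(-2488 + 165\right) + 8318\right) = 24 - 3 \left(-2323 + 8318\right) = 24 - 17985 = -17961$)
$n{\left(v,d \right)} = \frac{26 + v}{2 d}$ ($n{\left(v,d \right)} = \frac{1}{2 d \frac{1}{26 + v}} = \frac{26 + v}{2 d}$)
$\left(n{\left(z{\left(-4 \right)},B{\left(-7,4 \right)} \right)} + V\right) - 15673 = \left(\frac{26 - 4}{2 \left(- \frac{4}{7} + \frac{1}{7} \left(-7\right)\right)} - 17961\right) - 15673 = \left(\frac{1}{2} \frac{1}{- \frac{4}{7} - 1} \cdot 22 - 17961\right) - 15673 = \left(\frac{1}{2} \frac{1}{- \frac{11}{7}} \cdot 22 - 17961\right) - 15673 = \left(\frac{1}{2} \left(- \frac{7}{11}\right) 22 - 17961\right) - 15673 = \left(-7 - 17961\right) - 15673 = -17968 - 15673 = -33641$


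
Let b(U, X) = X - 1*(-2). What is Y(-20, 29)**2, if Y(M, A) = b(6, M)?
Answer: 324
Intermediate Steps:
b(U, X) = 2 + X (b(U, X) = X + 2 = 2 + X)
Y(M, A) = 2 + M
Y(-20, 29)**2 = (2 - 20)**2 = (-18)**2 = 324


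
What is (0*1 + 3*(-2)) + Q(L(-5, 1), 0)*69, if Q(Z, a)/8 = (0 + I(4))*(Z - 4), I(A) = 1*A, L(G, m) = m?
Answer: -6630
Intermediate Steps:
I(A) = A
Q(Z, a) = -128 + 32*Z (Q(Z, a) = 8*((0 + 4)*(Z - 4)) = 8*(4*(-4 + Z)) = 8*(-16 + 4*Z) = -128 + 32*Z)
(0*1 + 3*(-2)) + Q(L(-5, 1), 0)*69 = (0*1 + 3*(-2)) + (-128 + 32*1)*69 = (0 - 6) + (-128 + 32)*69 = -6 - 96*69 = -6 - 6624 = -6630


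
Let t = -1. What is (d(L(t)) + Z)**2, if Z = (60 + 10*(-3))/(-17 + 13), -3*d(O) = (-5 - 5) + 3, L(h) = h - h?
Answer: 961/36 ≈ 26.694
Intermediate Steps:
L(h) = 0
d(O) = 7/3 (d(O) = -((-5 - 5) + 3)/3 = -(-10 + 3)/3 = -1/3*(-7) = 7/3)
Z = -15/2 (Z = (60 - 30)/(-4) = 30*(-1/4) = -15/2 ≈ -7.5000)
(d(L(t)) + Z)**2 = (7/3 - 15/2)**2 = (-31/6)**2 = 961/36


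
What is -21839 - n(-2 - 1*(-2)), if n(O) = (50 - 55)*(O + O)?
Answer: -21839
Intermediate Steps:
n(O) = -10*O
-21839 - n(-2 - 1*(-2)) = -21839 - (-10)*(-2 - 1*(-2)) = -21839 - (-10)*(-2 + 2) = -21839 - (-10)*0 = -21839 - 1*0 = -21839 + 0 = -21839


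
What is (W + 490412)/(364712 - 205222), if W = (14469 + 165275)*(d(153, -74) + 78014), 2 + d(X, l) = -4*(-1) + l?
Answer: 1401009726/15949 ≈ 87843.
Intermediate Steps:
d(X, l) = 2 + l (d(X, l) = -2 + (-4*(-1) + l) = -2 + (4 + l) = 2 + l)
W = 14009606848 (W = (14469 + 165275)*((2 - 74) + 78014) = 179744*(-72 + 78014) = 179744*77942 = 14009606848)
(W + 490412)/(364712 - 205222) = (14009606848 + 490412)/(364712 - 205222) = 14010097260/159490 = 14010097260*(1/159490) = 1401009726/15949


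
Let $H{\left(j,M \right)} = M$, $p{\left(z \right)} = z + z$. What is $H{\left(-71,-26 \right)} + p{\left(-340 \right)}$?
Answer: $-706$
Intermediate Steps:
$p{\left(z \right)} = 2 z$
$H{\left(-71,-26 \right)} + p{\left(-340 \right)} = -26 + 2 \left(-340\right) = -26 - 680 = -706$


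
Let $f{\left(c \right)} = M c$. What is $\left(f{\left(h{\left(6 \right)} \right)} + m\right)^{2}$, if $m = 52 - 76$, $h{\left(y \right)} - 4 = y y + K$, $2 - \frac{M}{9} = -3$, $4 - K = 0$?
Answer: $3825936$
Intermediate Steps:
$K = 4$ ($K = 4 - 0 = 4 + 0 = 4$)
$M = 45$ ($M = 18 - -27 = 18 + 27 = 45$)
$h{\left(y \right)} = 8 + y^{2}$ ($h{\left(y \right)} = 4 + \left(y y + 4\right) = 4 + \left(y^{2} + 4\right) = 4 + \left(4 + y^{2}\right) = 8 + y^{2}$)
$f{\left(c \right)} = 45 c$
$m = -24$
$\left(f{\left(h{\left(6 \right)} \right)} + m\right)^{2} = \left(45 \left(8 + 6^{2}\right) - 24\right)^{2} = \left(45 \left(8 + 36\right) - 24\right)^{2} = \left(45 \cdot 44 - 24\right)^{2} = \left(1980 - 24\right)^{2} = 1956^{2} = 3825936$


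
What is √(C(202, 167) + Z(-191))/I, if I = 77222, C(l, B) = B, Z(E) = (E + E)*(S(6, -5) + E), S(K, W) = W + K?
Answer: 3*√8083/77222 ≈ 0.0034927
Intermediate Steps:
S(K, W) = K + W
Z(E) = 2*E*(1 + E) (Z(E) = (E + E)*((6 - 5) + E) = (2*E)*(1 + E) = 2*E*(1 + E))
√(C(202, 167) + Z(-191))/I = √(167 + 2*(-191)*(1 - 191))/77222 = √(167 + 2*(-191)*(-190))*(1/77222) = √(167 + 72580)*(1/77222) = √72747*(1/77222) = (3*√8083)*(1/77222) = 3*√8083/77222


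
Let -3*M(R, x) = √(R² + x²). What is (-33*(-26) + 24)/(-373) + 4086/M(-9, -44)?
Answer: -882/373 - 12258*√2017/2017 ≈ -275.30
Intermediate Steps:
M(R, x) = -√(R² + x²)/3
(-33*(-26) + 24)/(-373) + 4086/M(-9, -44) = (-33*(-26) + 24)/(-373) + 4086/((-√((-9)² + (-44)²)/3)) = (858 + 24)*(-1/373) + 4086/((-√(81 + 1936)/3)) = 882*(-1/373) + 4086/((-√2017/3)) = -882/373 + 4086*(-3*√2017/2017) = -882/373 - 12258*√2017/2017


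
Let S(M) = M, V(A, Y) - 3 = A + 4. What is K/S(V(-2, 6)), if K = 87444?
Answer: 87444/5 ≈ 17489.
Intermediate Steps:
V(A, Y) = 7 + A (V(A, Y) = 3 + (A + 4) = 3 + (4 + A) = 7 + A)
K/S(V(-2, 6)) = 87444/(7 - 2) = 87444/5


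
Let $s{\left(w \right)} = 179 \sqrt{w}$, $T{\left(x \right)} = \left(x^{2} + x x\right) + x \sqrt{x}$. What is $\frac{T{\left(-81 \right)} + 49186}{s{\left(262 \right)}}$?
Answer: $\frac{\sqrt{262} \left(62308 - 729 i\right)}{46898} \approx 21.505 - 0.25161 i$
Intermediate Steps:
$T{\left(x \right)} = x^{\frac{3}{2}} + 2 x^{2}$ ($T{\left(x \right)} = \left(x^{2} + x^{2}\right) + x^{\frac{3}{2}} = 2 x^{2} + x^{\frac{3}{2}} = x^{\frac{3}{2}} + 2 x^{2}$)
$\frac{T{\left(-81 \right)} + 49186}{s{\left(262 \right)}} = \frac{\left(\left(-81\right)^{\frac{3}{2}} + 2 \left(-81\right)^{2}\right) + 49186}{179 \sqrt{262}} = \left(\left(- 729 i + 2 \cdot 6561\right) + 49186\right) \frac{\sqrt{262}}{46898} = \left(\left(- 729 i + 13122\right) + 49186\right) \frac{\sqrt{262}}{46898} = \left(\left(13122 - 729 i\right) + 49186\right) \frac{\sqrt{262}}{46898} = \left(62308 - 729 i\right) \frac{\sqrt{262}}{46898} = \frac{\sqrt{262} \left(62308 - 729 i\right)}{46898}$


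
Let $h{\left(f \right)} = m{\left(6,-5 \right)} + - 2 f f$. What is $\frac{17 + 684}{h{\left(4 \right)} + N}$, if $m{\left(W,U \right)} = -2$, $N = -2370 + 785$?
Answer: $- \frac{701}{1619} \approx -0.43298$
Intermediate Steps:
$N = -1585$
$h{\left(f \right)} = -2 - 2 f^{2}$ ($h{\left(f \right)} = -2 + - 2 f f = -2 - 2 f^{2}$)
$\frac{17 + 684}{h{\left(4 \right)} + N} = \frac{17 + 684}{\left(-2 - 2 \cdot 4^{2}\right) - 1585} = \frac{701}{\left(-2 - 32\right) - 1585} = \frac{701}{-34 - 1585} = \frac{701}{-1619} = 701 \left(- \frac{1}{1619}\right) = - \frac{701}{1619}$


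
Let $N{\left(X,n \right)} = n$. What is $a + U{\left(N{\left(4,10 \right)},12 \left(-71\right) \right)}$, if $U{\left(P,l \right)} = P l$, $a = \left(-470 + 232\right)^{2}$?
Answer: $48124$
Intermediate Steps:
$a = 56644$ ($a = \left(-238\right)^{2} = 56644$)
$a + U{\left(N{\left(4,10 \right)},12 \left(-71\right) \right)} = 56644 + 10 \cdot 12 \left(-71\right) = 56644 + 10 \left(-852\right) = 56644 - 8520 = 48124$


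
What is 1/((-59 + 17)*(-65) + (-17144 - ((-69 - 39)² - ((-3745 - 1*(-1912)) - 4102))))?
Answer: -1/32013 ≈ -3.1237e-5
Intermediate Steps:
1/((-59 + 17)*(-65) + (-17144 - ((-69 - 39)² - ((-3745 - 1*(-1912)) - 4102)))) = 1/(-42*(-65) + (-17144 - ((-108)² - ((-3745 + 1912) - 4102)))) = 1/(2730 + (-17144 - (11664 - (-1833 - 4102)))) = 1/(2730 + (-17144 - (11664 - 1*(-5935)))) = 1/(2730 + (-17144 - (11664 + 5935))) = 1/(2730 + (-17144 - 1*17599)) = 1/(2730 + (-17144 - 17599)) = 1/(2730 - 34743) = 1/(-32013) = -1/32013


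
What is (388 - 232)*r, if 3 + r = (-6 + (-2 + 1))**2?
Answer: 7176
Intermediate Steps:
r = 46 (r = -3 + (-6 + (-2 + 1))**2 = -3 + (-6 - 1)**2 = -3 + (-7)**2 = -3 + 49 = 46)
(388 - 232)*r = (388 - 232)*46 = 156*46 = 7176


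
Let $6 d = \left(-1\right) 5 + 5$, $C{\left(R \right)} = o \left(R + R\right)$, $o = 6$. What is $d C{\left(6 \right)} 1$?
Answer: $0$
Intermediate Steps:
$C{\left(R \right)} = 12 R$ ($C{\left(R \right)} = 6 \left(R + R\right) = 6 \cdot 2 R = 12 R$)
$d = 0$ ($d = \frac{\left(-1\right) 5 + 5}{6} = \frac{-5 + 5}{6} = \frac{1}{6} \cdot 0 = 0$)
$d C{\left(6 \right)} 1 = 0 \cdot 12 \cdot 6 \cdot 1 = 0 \cdot 72 \cdot 1 = 0 \cdot 1 = 0$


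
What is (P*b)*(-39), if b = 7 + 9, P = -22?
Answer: 13728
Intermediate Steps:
b = 16
(P*b)*(-39) = -22*16*(-39) = -352*(-39) = 13728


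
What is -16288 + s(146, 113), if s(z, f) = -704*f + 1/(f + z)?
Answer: -24822559/259 ≈ -95840.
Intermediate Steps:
s(z, f) = 1/(f + z) - 704*f
-16288 + s(146, 113) = -16288 + (1 - 704*113² - 704*113*146)/(113 + 146) = -16288 + (1 - 704*12769 - 11614592)/259 = -16288 + (1 - 8989376 - 11614592)/259 = -16288 + (1/259)*(-20603967) = -16288 - 20603967/259 = -24822559/259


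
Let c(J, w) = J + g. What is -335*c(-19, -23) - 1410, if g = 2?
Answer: 4285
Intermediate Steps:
c(J, w) = 2 + J (c(J, w) = J + 2 = 2 + J)
-335*c(-19, -23) - 1410 = -335*(2 - 19) - 1410 = -335*(-17) - 1410 = 5695 - 1410 = 4285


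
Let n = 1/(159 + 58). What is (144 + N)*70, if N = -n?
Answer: 312470/31 ≈ 10080.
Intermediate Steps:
n = 1/217 ≈ 0.0046083
N = -1/217 (N = -1*1/217 = -1/217 ≈ -0.0046083)
(144 + N)*70 = (144 - 1/217)*70 = (31247/217)*70 = 312470/31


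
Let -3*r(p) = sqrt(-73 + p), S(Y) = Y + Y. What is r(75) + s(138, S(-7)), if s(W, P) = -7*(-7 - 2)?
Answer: 63 - sqrt(2)/3 ≈ 62.529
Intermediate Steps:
S(Y) = 2*Y
r(p) = -sqrt(-73 + p)/3
s(W, P) = 63 (s(W, P) = -7*(-9) = 63)
r(75) + s(138, S(-7)) = -sqrt(-73 + 75)/3 + 63 = -sqrt(2)/3 + 63 = 63 - sqrt(2)/3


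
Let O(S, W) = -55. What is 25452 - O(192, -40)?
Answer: 25507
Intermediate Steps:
25452 - O(192, -40) = 25452 - 1*(-55) = 25452 + 55 = 25507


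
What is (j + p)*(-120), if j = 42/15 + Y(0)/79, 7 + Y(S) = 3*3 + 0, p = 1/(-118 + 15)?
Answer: -2749272/8137 ≈ -337.87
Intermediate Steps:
p = -1/103 (p = 1/(-103) = -1/103 ≈ -0.0097087)
Y(S) = 2 (Y(S) = -7 + (3*3 + 0) = -7 + (9 + 0) = -7 + 9 = 2)
j = 1116/395 (j = 42/15 + 2/79 = 42*(1/15) + 2*(1/79) = 14/5 + 2/79 = 1116/395 ≈ 2.8253)
(j + p)*(-120) = (1116/395 - 1/103)*(-120) = (114553/40685)*(-120) = -2749272/8137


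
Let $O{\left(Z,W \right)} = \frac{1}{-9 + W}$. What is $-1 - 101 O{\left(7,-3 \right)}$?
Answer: $\frac{89}{12} \approx 7.4167$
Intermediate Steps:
$-1 - 101 O{\left(7,-3 \right)} = -1 - \frac{101}{-9 - 3} = -1 - \frac{101}{-12} = -1 - - \frac{101}{12} = -1 + \frac{101}{12} = \frac{89}{12}$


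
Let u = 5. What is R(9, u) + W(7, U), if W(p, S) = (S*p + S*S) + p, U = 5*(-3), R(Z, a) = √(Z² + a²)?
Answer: 127 + √106 ≈ 137.30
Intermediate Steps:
U = -15
W(p, S) = p + S² + S*p (W(p, S) = (S*p + S²) + p = (S² + S*p) + p = p + S² + S*p)
R(9, u) + W(7, U) = √(9² + 5²) + (7 + (-15)² - 15*7) = √(81 + 25) + (7 + 225 - 105) = √106 + 127 = 127 + √106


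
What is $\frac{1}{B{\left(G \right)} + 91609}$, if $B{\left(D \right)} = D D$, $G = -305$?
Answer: $\frac{1}{184634} \approx 5.4161 \cdot 10^{-6}$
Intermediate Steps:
$B{\left(D \right)} = D^{2}$
$\frac{1}{B{\left(G \right)} + 91609} = \frac{1}{\left(-305\right)^{2} + 91609} = \frac{1}{93025 + 91609} = \frac{1}{184634}$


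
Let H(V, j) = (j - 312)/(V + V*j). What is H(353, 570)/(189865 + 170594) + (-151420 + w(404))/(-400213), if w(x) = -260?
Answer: 333949710529258/881138015874237 ≈ 0.37900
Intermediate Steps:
H(V, j) = (-312 + j)/(V + V*j)
H(353, 570)/(189865 + 170594) + (-151420 + w(404))/(-400213) = ((-312 + 570)/(353*(1 + 570)))/(189865 + 170594) + (-151420 - 260)/(-400213) = ((1/353)*258/571)/360459 - 151680*(-1/400213) = ((1/353)*(1/571)*258)*(1/360459) + 151680/400213 = (258/201563)*(1/360459) + 151680/400213 = 86/24218399139 + 151680/400213 = 333949710529258/881138015874237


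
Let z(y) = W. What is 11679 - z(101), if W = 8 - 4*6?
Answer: 11695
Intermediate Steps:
W = -16 (W = 8 - 24 = -16)
z(y) = -16
11679 - z(101) = 11679 - 1*(-16) = 11679 + 16 = 11695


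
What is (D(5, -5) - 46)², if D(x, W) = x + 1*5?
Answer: 1296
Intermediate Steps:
D(x, W) = 5 + x (D(x, W) = x + 5 = 5 + x)
(D(5, -5) - 46)² = ((5 + 5) - 46)² = (10 - 46)² = (-36)² = 1296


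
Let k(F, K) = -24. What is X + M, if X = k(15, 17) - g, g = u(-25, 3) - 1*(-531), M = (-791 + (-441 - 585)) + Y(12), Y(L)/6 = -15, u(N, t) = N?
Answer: -2437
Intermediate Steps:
Y(L) = -90 (Y(L) = 6*(-15) = -90)
M = -1907 (M = (-791 + (-441 - 585)) - 90 = (-791 - 1026) - 90 = -1817 - 90 = -1907)
g = 506 (g = -25 - 1*(-531) = -25 + 531 = 506)
X = -530 (X = -24 - 1*506 = -24 - 506 = -530)
X + M = -530 - 1907 = -2437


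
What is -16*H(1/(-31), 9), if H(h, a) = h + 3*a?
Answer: -13376/31 ≈ -431.48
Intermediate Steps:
-16*H(1/(-31), 9) = -16*(1/(-31) + 3*9) = -16*(-1/31 + 27) = -16*836/31 = -13376/31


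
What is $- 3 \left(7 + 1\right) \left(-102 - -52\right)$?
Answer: $1200$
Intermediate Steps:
$- 3 \left(7 + 1\right) \left(-102 - -52\right) = \left(-3\right) 8 \left(-102 + 52\right) = \left(-24\right) \left(-50\right) = 1200$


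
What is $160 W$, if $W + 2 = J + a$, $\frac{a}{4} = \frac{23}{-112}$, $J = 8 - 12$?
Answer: $- \frac{7640}{7} \approx -1091.4$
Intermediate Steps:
$J = -4$ ($J = 8 - 12 = -4$)
$a = - \frac{23}{28}$ ($a = 4 \frac{23}{-112} = 4 \cdot 23 \left(- \frac{1}{112}\right) = 4 \left(- \frac{23}{112}\right) = - \frac{23}{28} \approx -0.82143$)
$W = - \frac{191}{28}$ ($W = -2 - \frac{135}{28} = - \frac{191}{28} \approx -6.8214$)
$160 W = 160 \left(- \frac{191}{28}\right) = - \frac{7640}{7}$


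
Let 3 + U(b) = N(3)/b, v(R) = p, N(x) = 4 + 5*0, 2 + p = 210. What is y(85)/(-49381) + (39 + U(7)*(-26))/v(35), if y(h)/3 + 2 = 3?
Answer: 2715619/5530672 ≈ 0.49101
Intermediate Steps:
p = 208 (p = -2 + 210 = 208)
N(x) = 4 (N(x) = 4 + 0 = 4)
v(R) = 208
y(h) = 3 (y(h) = -6 + 3*3 = -6 + 9 = 3)
U(b) = -3 + 4/b
y(85)/(-49381) + (39 + U(7)*(-26))/v(35) = 3/(-49381) + (39 + (-3 + 4/7)*(-26))/208 = 3*(-1/49381) + (39 + (-3 + 4*(⅐))*(-26))*(1/208) = -3/49381 + (39 + (-3 + 4/7)*(-26))*(1/208) = -3/49381 + (39 - 17/7*(-26))*(1/208) = -3/49381 + (39 + 442/7)*(1/208) = -3/49381 + (715/7)*(1/208) = -3/49381 + 55/112 = 2715619/5530672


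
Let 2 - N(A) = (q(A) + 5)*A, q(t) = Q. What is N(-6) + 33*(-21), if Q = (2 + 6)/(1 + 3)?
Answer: -649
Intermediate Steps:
Q = 2 (Q = 8/4 = 8*(¼) = 2)
q(t) = 2
N(A) = 2 - 7*A (N(A) = 2 - (2 + 5)*A = 2 - 7*A)
N(-6) + 33*(-21) = (2 - 7*(-6)) + 33*(-21) = (2 + 42) - 693 = 44 - 693 = -649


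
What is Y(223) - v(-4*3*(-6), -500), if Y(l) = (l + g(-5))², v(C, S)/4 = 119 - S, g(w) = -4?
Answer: 45485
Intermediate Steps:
v(C, S) = 476 - 4*S (v(C, S) = 4*(119 - S) = 476 - 4*S)
Y(l) = (-4 + l)² (Y(l) = (l - 4)² = (-4 + l)²)
Y(223) - v(-4*3*(-6), -500) = (-4 + 223)² - (476 - 4*(-500)) = 219² - (476 + 2000) = 47961 - 1*2476 = 47961 - 2476 = 45485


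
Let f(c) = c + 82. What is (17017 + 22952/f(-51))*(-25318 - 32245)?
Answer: -31687222677/31 ≈ -1.0222e+9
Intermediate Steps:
f(c) = 82 + c
(17017 + 22952/f(-51))*(-25318 - 32245) = (17017 + 22952/(82 - 51))*(-25318 - 32245) = (17017 + 22952/31)*(-57563) = (550479/31)*(-57563) = -31687222677/31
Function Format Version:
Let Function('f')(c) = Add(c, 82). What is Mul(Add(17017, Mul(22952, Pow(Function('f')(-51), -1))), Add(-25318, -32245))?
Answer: Rational(-31687222677, 31) ≈ -1.0222e+9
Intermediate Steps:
Function('f')(c) = Add(82, c)
Mul(Add(17017, Mul(22952, Pow(Function('f')(-51), -1))), Add(-25318, -32245)) = Mul(Add(17017, Mul(22952, Pow(Add(82, -51), -1))), Add(-25318, -32245)) = Mul(Add(17017, Mul(22952, Pow(31, -1))), -57563) = Mul(Add(17017, Mul(22952, Rational(1, 31))), -57563) = Mul(Add(17017, Rational(22952, 31)), -57563) = Mul(Rational(550479, 31), -57563) = Rational(-31687222677, 31)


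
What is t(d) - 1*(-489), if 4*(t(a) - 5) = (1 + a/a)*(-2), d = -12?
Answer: 493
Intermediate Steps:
t(a) = 4 (t(a) = 5 + ((1 + a/a)*(-2))/4 = 5 + ((1 + 1)*(-2))/4 = 5 + (2*(-2))/4 = 5 + (1/4)*(-4) = 5 - 1 = 4)
t(d) - 1*(-489) = 4 - 1*(-489) = 4 + 489 = 493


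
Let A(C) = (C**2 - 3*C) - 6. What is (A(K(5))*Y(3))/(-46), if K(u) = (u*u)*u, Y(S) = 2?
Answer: -15244/23 ≈ -662.78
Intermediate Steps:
K(u) = u**3 (K(u) = u**2*u = u**3)
A(C) = -6 + C**2 - 3*C
(A(K(5))*Y(3))/(-46) = ((-6 + (5**3)**2 - 3*5**3)*2)/(-46) = ((-6 + 125**2 - 3*125)*2)*(-1/46) = ((-6 + 15625 - 375)*2)*(-1/46) = (15244*2)*(-1/46) = 30488*(-1/46) = -15244/23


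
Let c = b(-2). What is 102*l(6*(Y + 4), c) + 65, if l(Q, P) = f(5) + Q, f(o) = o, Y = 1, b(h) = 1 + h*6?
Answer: 3635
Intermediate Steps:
b(h) = 1 + 6*h
c = -11 (c = 1 + 6*(-2) = 1 - 12 = -11)
l(Q, P) = 5 + Q
102*l(6*(Y + 4), c) + 65 = 102*(5 + 6*(1 + 4)) + 65 = 102*(5 + 6*5) + 65 = 102*(5 + 30) + 65 = 102*35 + 65 = 3570 + 65 = 3635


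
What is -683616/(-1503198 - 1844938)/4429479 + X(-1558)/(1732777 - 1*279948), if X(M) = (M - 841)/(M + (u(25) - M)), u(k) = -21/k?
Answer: 37061665847343931/18852905510063569329 ≈ 0.0019658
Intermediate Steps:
X(M) = 21025/21 - 25*M/21 (X(M) = (M - 841)/(M + (-21/25 - M)) = (-841 + M)/(M + (-21*1/25 - M)) = (-841 + M)/(M + (-21/25 - M)) = (-841 + M)/(-21/25) = (-841 + M)*(-25/21) = 21025/21 - 25*M/21)
-683616/(-1503198 - 1844938)/4429479 + X(-1558)/(1732777 - 1*279948) = -683616/(-1503198 - 1844938)/4429479 + (21025/21 - 25/21*(-1558))/(1732777 - 1*279948) = -683616/(-3348136)*(1/4429479) + (21025/21 + 38950/21)/(1732777 - 279948) = -683616*(-1/3348136)*(1/4429479) + (59975/21)/1452829 = (85452/418517)*(1/4429479) + (59975/21)*(1/1452829) = 28484/617937420881 + 59975/30509409 = 37061665847343931/18852905510063569329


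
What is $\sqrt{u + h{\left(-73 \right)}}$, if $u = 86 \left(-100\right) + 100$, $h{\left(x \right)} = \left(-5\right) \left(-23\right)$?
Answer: $i \sqrt{8385} \approx 91.57 i$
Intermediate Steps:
$h{\left(x \right)} = 115$
$u = -8500$ ($u = -8600 + 100 = -8500$)
$\sqrt{u + h{\left(-73 \right)}} = \sqrt{-8500 + 115} = \sqrt{-8385} = i \sqrt{8385}$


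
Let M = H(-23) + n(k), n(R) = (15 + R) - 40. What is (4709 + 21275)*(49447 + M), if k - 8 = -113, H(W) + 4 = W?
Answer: 1280751360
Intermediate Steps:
H(W) = -4 + W
k = -105 (k = 8 - 113 = -105)
n(R) = -25 + R
M = -157 (M = (-4 - 23) + (-25 - 105) = -27 - 130 = -157)
(4709 + 21275)*(49447 + M) = (4709 + 21275)*(49447 - 157) = 25984*49290 = 1280751360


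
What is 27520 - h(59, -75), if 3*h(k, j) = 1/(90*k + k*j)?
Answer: 73065599/2655 ≈ 27520.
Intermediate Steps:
h(k, j) = 1/(3*(90*k + j*k)) (h(k, j) = 1/(3*(90*k + k*j)) = 1/(3*(90*k + j*k)))
27520 - h(59, -75) = 27520 - 1/(3*59*(90 - 75)) = 27520 - 1/(3*59*15) = 27520 - 1*1/2655 = 27520 - 1/2655 = 73065599/2655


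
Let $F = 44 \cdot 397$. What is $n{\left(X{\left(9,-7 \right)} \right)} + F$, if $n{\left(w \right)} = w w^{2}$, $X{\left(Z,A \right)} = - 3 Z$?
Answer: $-2215$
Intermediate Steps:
$n{\left(w \right)} = w^{3}$
$F = 17468$
$n{\left(X{\left(9,-7 \right)} \right)} + F = \left(\left(-3\right) 9\right)^{3} + 17468 = \left(-27\right)^{3} + 17468 = -19683 + 17468 = -2215$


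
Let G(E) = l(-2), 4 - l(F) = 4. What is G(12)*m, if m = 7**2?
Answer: 0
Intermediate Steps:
l(F) = 0 (l(F) = 4 - 1*4 = 4 - 4 = 0)
G(E) = 0
m = 49
G(12)*m = 0*49 = 0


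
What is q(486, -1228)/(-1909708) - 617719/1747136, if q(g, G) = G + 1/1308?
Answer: -3319381043467/9405533689536 ≈ -0.35292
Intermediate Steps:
q(g, G) = 1/1308 + G (q(g, G) = G + 1/1308 = 1/1308 + G)
q(486, -1228)/(-1909708) - 617719/1747136 = (1/1308 - 1228)/(-1909708) - 617719/1747136 = -1606223/1308*(-1/1909708) - 617719*1/1747136 = 55387/86134416 - 617719/1747136 = -3319381043467/9405533689536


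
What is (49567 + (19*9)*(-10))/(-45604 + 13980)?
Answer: -47857/31624 ≈ -1.5133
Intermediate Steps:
(49567 + (19*9)*(-10))/(-45604 + 13980) = (49567 + 171*(-10))/(-31624) = (49567 - 1710)*(-1/31624) = 47857*(-1/31624) = -47857/31624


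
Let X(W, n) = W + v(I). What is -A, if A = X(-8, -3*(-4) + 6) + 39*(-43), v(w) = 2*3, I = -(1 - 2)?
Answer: 1679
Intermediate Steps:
I = 1 (I = -1*(-1) = 1)
v(w) = 6
X(W, n) = 6 + W (X(W, n) = W + 6 = 6 + W)
A = -1679 (A = (6 - 8) + 39*(-43) = -2 - 1677 = -1679)
-A = -1*(-1679) = 1679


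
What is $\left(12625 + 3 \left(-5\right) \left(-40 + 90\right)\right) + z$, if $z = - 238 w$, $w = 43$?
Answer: $1641$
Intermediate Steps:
$z = -10234$ ($z = \left(-238\right) 43 = -10234$)
$\left(12625 + 3 \left(-5\right) \left(-40 + 90\right)\right) + z = \left(12625 + 3 \left(-5\right) \left(-40 + 90\right)\right) - 10234 = \left(12625 - 750\right) - 10234 = 11875 - 10234 = 1641$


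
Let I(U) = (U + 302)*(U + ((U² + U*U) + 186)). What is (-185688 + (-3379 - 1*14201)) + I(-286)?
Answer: 2412604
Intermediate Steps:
I(U) = (302 + U)*(186 + U + 2*U²) (I(U) = (302 + U)*(U + ((U² + U²) + 186)) = (302 + U)*(U + (2*U² + 186)) = (302 + U)*(U + (186 + 2*U²)) = (302 + U)*(186 + U + 2*U²))
(-185688 + (-3379 - 1*14201)) + I(-286) = (-185688 + (-3379 - 1*14201)) + (56172 + 2*(-286)³ + 488*(-286) + 605*(-286)²) = (-185688 + (-3379 - 14201)) + (56172 + 2*(-23393656) - 139568 + 605*81796) = (-185688 - 17580) + (56172 - 46787312 - 139568 + 49486580) = -203268 + 2615872 = 2412604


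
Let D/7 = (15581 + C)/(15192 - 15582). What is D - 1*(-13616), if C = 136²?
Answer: 1690567/130 ≈ 13004.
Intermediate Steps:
C = 18496
D = -79513/130 (D = 7*((15581 + 18496)/(15192 - 15582)) = 7*(34077/(-390)) = 7*(34077*(-1/390)) = 7*(-11359/130) = -79513/130 ≈ -611.64)
D - 1*(-13616) = -79513/130 - 1*(-13616) = -79513/130 + 13616 = 1690567/130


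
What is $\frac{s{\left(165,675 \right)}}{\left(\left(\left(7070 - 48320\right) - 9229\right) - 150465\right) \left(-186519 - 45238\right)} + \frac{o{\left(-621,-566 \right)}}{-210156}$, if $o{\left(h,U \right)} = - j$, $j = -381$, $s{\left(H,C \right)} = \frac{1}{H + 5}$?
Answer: $- \frac{251362539019167}{138649201453523680} \approx -0.0018129$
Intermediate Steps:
$s{\left(H,C \right)} = \frac{1}{5 + H}$
$o{\left(h,U \right)} = 381$ ($o{\left(h,U \right)} = \left(-1\right) \left(-381\right) = 381$)
$\frac{s{\left(165,675 \right)}}{\left(\left(\left(7070 - 48320\right) - 9229\right) - 150465\right) \left(-186519 - 45238\right)} + \frac{o{\left(-621,-566 \right)}}{-210156} = \frac{1}{\left(5 + 165\right) \left(\left(\left(7070 - 48320\right) - 9229\right) - 150465\right) \left(-186519 - 45238\right)} + \frac{381}{-210156} = \frac{1}{170 \left(\left(-41250 - 9229\right) - 150465\right) \left(-231757\right)} + 381 \left(- \frac{1}{210156}\right) = \frac{1}{170 \left(-50479 - 150465\right) \left(-231757\right)} - \frac{127}{70052} = \frac{1}{170 \left(\left(-200944\right) \left(-231757\right)\right)} - \frac{127}{70052} = \frac{1}{170 \cdot 46570178608} - \frac{127}{70052} = \frac{1}{170} \cdot \frac{1}{46570178608} - \frac{127}{70052} = \frac{1}{7916930363360} - \frac{127}{70052} = - \frac{251362539019167}{138649201453523680}$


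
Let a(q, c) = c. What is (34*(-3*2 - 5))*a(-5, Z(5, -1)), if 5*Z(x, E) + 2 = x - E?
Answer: -1496/5 ≈ -299.20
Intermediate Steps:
Z(x, E) = -⅖ - E/5 + x/5 (Z(x, E) = -⅖ + (x - E)/5 = -⅖ + (-E/5 + x/5) = -⅖ - E/5 + x/5)
(34*(-3*2 - 5))*a(-5, Z(5, -1)) = (34*(-3*2 - 5))*(-⅖ - ⅕*(-1) + (⅕)*5) = (34*(-6 - 5))*(-⅖ + ⅕ + 1) = (34*(-11))*(⅘) = -374*⅘ = -1496/5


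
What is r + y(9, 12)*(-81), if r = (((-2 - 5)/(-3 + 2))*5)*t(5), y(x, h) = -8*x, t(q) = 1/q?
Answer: 5839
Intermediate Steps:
r = 7 (r = (((-2 - 5)/(-3 + 2))*5)/5 = (-7/(-1)*5)*(⅕) = (-7*(-1)*5)*(⅕) = (7*5)*(⅕) = 35*(⅕) = 7)
r + y(9, 12)*(-81) = 7 - 8*9*(-81) = 7 - 72*(-81) = 7 + 5832 = 5839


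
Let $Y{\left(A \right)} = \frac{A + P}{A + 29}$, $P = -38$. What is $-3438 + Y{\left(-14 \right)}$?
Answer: $- \frac{51622}{15} \approx -3441.5$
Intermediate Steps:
$Y{\left(A \right)} = \frac{-38 + A}{29 + A}$ ($Y{\left(A \right)} = \frac{A - 38}{A + 29} = \frac{-38 + A}{29 + A}$)
$-3438 + Y{\left(-14 \right)} = -3438 + \frac{-38 - 14}{29 - 14} = -3438 + \frac{1}{15} \left(-52\right) = -3438 - \frac{52}{15} = - \frac{51622}{15}$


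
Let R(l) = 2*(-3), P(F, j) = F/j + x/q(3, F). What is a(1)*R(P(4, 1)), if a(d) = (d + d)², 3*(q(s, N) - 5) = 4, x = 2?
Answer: -24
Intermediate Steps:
q(s, N) = 19/3 (q(s, N) = 5 + (⅓)*4 = 5 + 4/3 = 19/3)
P(F, j) = 6/19 + F/j (P(F, j) = F/j + 2/(19/3) = F/j + 2*(3/19) = F/j + 6/19 = 6/19 + F/j)
R(l) = -6
a(d) = 4*d² (a(d) = (2*d)² = 4*d²)
a(1)*R(P(4, 1)) = (4*1²)*(-6) = (4*1)*(-6) = 4*(-6) = -24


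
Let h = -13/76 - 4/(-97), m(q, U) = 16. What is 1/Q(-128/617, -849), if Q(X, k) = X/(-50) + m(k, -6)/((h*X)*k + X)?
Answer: -5058567050/3487060591 ≈ -1.4507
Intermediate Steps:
h = -957/7372 (h = -13*1/76 - 4*(-1/97) = -13/76 + 4/97 = -957/7372 ≈ -0.12982)
Q(X, k) = 16/(X - 957*X*k/7372) - X/50 (Q(X, k) = X/(-50) + 16/((-957*X/7372)*k + X) = X*(-1/50) + 16/(-957*X*k/7372 + X) = -X/50 + 16/(X - 957*X*k/7372) = 16/(X - 957*X*k/7372) - X/50)
1/Q(-128/617, -849) = 1/((-5897600 + 7372*(-128/617)² - 957*(-849)*(-128/617)²)/(50*((-128/617))*(-7372 + 957*(-849)))) = 1/((-5897600 + 7372*(-128*1/617)² - 957*(-849)*(-128*1/617)²)/(50*((-128*1/617))*(-7372 - 812493))) = 1/((1/50)*(-5897600 + 7372*(-128/617)² - 957*(-849)*(-128/617)²)/(-128/617*(-819865))) = 1/((1/50)*(-617/128)*(-1/819865)*(-5897600 + 7372*(16384/380689) - 957*(-849)*16384/380689)) = 1/((1/50)*(-617/128)*(-1/819865)*(-5897600 + 120782848/380689 + 13311885312/380689)) = 1/((1/50)*(-617/128)*(-1/819865)*(-2231718778240/380689)) = 1/(-3487060591/5058567050) = -5058567050/3487060591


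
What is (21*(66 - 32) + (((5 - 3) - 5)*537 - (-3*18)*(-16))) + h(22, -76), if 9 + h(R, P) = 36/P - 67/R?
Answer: -741331/418 ≈ -1773.5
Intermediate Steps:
h(R, P) = -9 - 67/R + 36/P (h(R, P) = -9 + (36/P - 67/R) = -9 + (-67/R + 36/P) = -9 - 67/R + 36/P)
(21*(66 - 32) + (((5 - 3) - 5)*537 - (-3*18)*(-16))) + h(22, -76) = (21*(66 - 32) + (((5 - 3) - 5)*537 - (-3*18)*(-16))) + (-9 - 67/22 + 36/(-76)) = (21*34 + ((2 - 5)*537 - (-54)*(-16))) + (-9 - 67*1/22 + 36*(-1/76)) = (714 + (-3*537 - 1*864)) + (-9 - 67/22 - 9/19) = (714 + (-1611 - 864)) - 5233/418 = (714 - 2475) - 5233/418 = -1761 - 5233/418 = -741331/418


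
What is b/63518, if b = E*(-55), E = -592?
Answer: 16280/31759 ≈ 0.51261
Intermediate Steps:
b = 32560 (b = -592*(-55) = 32560)
b/63518 = 32560/63518 = 32560*(1/63518) = 16280/31759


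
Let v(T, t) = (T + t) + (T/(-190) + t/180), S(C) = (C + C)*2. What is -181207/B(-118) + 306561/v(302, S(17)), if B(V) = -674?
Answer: 58449752867/53130409 ≈ 1100.1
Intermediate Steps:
S(C) = 4*C (S(C) = (2*C)*2 = 4*C)
v(T, t) = 181*t/180 + 189*T/190 (v(T, t) = (T + t) + (T*(-1/190) + t*(1/180)) = (T + t) + (-T/190 + t/180) = 181*t/180 + 189*T/190)
-181207/B(-118) + 306561/v(302, S(17)) = -181207/(-674) + 306561/(181*(4*17)/180 + (189/190)*302) = -181207*(-1/674) + 306561/((181/180)*68 + 28539/95) = 181207/674 + 306561/(3077/45 + 28539/95) = 181207/674 + 306561/(315314/855) = 181207/674 + 306561*(855/315314) = 181207/674 + 262109655/315314 = 58449752867/53130409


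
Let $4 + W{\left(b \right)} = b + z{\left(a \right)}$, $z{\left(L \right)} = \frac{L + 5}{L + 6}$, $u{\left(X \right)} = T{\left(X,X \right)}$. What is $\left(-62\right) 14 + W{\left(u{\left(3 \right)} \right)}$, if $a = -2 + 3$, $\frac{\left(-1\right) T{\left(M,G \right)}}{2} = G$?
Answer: $- \frac{6140}{7} \approx -877.14$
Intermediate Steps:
$T{\left(M,G \right)} = - 2 G$
$u{\left(X \right)} = - 2 X$
$a = 1$
$z{\left(L \right)} = \frac{5 + L}{6 + L}$
$W{\left(b \right)} = - \frac{22}{7} + b$ ($W{\left(b \right)} = -4 + \left(b + \frac{5 + 1}{6 + 1}\right) = -4 + \left(b + \frac{1}{7} \cdot 6\right) = -4 + \left(b + \frac{6}{7}\right) = -4 + \left(\frac{6}{7} + b\right) = - \frac{22}{7} + b$)
$\left(-62\right) 14 + W{\left(u{\left(3 \right)} \right)} = \left(-62\right) 14 - \frac{64}{7} = -868 - \frac{64}{7} = - \frac{6140}{7}$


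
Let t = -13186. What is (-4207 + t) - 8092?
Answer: -25485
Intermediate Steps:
(-4207 + t) - 8092 = (-4207 - 13186) - 8092 = -17393 - 8092 = -25485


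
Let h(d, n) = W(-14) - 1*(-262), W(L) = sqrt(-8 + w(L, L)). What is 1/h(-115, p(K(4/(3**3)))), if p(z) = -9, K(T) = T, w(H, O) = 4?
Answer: 131/34324 - I/34324 ≈ 0.0038166 - 2.9134e-5*I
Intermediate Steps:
W(L) = 2*I (W(L) = sqrt(-8 + 4) = sqrt(-4) = 2*I)
h(d, n) = 262 + 2*I (h(d, n) = 2*I - 1*(-262) = 2*I + 262 = 262 + 2*I)
1/h(-115, p(K(4/(3**3)))) = 1/(262 + 2*I) = (262 - 2*I)/68648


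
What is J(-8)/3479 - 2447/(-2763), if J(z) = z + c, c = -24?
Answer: 8424697/9612477 ≈ 0.87643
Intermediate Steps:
J(z) = -24 + z (J(z) = z - 24 = -24 + z)
J(-8)/3479 - 2447/(-2763) = (-24 - 8)/3479 - 2447/(-2763) = -32*1/3479 - 2447*(-1/2763) = -32/3479 + 2447/2763 = 8424697/9612477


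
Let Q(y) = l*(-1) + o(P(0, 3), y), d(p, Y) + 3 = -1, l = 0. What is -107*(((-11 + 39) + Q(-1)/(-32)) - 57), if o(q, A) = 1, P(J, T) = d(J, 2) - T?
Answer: 99403/32 ≈ 3106.3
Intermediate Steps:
d(p, Y) = -4 (d(p, Y) = -3 - 1 = -4)
P(J, T) = -4 - T
Q(y) = 1 (Q(y) = 0*(-1) + 1 = 0 + 1 = 1)
-107*(((-11 + 39) + Q(-1)/(-32)) - 57) = -107*(((-11 + 39) + 1/(-32)) - 57) = -107*((28 + 1*(-1/32)) - 57) = -107*((28 - 1/32) - 57) = -107*(895/32 - 57) = -107*(-929/32) = 99403/32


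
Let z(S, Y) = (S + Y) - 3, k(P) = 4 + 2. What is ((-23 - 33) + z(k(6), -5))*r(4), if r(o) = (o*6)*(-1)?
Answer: 1392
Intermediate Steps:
k(P) = 6
r(o) = -6*o (r(o) = (6*o)*(-1) = -6*o)
z(S, Y) = -3 + S + Y
((-23 - 33) + z(k(6), -5))*r(4) = ((-23 - 33) + (-3 + 6 - 5))*(-6*4) = (-56 - 2)*(-24) = -58*(-24) = 1392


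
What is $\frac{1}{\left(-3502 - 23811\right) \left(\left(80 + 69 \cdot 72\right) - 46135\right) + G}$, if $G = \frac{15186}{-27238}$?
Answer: $\frac{13619}{15283367509396} \approx 8.911 \cdot 10^{-10}$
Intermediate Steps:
$G = - \frac{7593}{13619}$ ($G = 15186 \left(- \frac{1}{27238}\right) = - \frac{7593}{13619} \approx -0.55753$)
$\frac{1}{\left(-3502 - 23811\right) \left(\left(80 + 69 \cdot 72\right) - 46135\right) + G} = \frac{1}{\left(-3502 - 23811\right) \left(\left(80 + 69 \cdot 72\right) - 46135\right) - \frac{7593}{13619}} = \frac{1}{- 27313 \left(\left(80 + 4968\right) - 46135\right) - \frac{7593}{13619}} = \frac{1}{- 27313 \left(5048 - 46135\right) - \frac{7593}{13619}} = \frac{1}{\left(-27313\right) \left(-41087\right) - \frac{7593}{13619}} = \frac{1}{1122209231 - \frac{7593}{13619}} = \frac{1}{\frac{15283367509396}{13619}} = \frac{13619}{15283367509396}$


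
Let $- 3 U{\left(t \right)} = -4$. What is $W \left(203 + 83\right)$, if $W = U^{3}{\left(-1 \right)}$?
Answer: $\frac{18304}{27} \approx 677.93$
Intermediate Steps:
$U{\left(t \right)} = \frac{4}{3}$ ($U{\left(t \right)} = \left(- \frac{1}{3}\right) \left(-4\right) = \frac{4}{3}$)
$W = \frac{64}{27}$ ($W = \left(\frac{4}{3}\right)^{3} = \frac{64}{27} \approx 2.3704$)
$W \left(203 + 83\right) = \frac{64 \left(203 + 83\right)}{27} = \frac{64}{27} \cdot 286 = \frac{18304}{27}$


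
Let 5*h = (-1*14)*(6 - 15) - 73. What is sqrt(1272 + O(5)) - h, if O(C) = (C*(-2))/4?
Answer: -53/5 + sqrt(5078)/2 ≈ 25.030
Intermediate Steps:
O(C) = -C/2 (O(C) = -2*C*(1/4) = -C/2)
h = 53/5 (h = ((-1*14)*(6 - 15) - 73)/5 = (-14*(-9) - 73)/5 = (126 - 73)/5 = (1/5)*53 = 53/5 ≈ 10.600)
sqrt(1272 + O(5)) - h = sqrt(1272 - 1/2*5) - 1*53/5 = sqrt(1272 - 5/2) - 53/5 = sqrt(2539/2) - 53/5 = sqrt(5078)/2 - 53/5 = -53/5 + sqrt(5078)/2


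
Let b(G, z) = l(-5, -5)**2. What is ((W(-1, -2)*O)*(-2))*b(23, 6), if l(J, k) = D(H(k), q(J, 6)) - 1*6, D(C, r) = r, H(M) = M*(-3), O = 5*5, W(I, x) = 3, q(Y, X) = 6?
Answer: 0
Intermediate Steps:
O = 25
H(M) = -3*M
l(J, k) = 0 (l(J, k) = 6 - 1*6 = 6 - 6 = 0)
b(G, z) = 0 (b(G, z) = 0**2 = 0)
((W(-1, -2)*O)*(-2))*b(23, 6) = ((3*25)*(-2))*0 = (75*(-2))*0 = -150*0 = 0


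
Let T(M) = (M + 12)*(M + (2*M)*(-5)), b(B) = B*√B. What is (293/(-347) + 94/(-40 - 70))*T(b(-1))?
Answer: 291816*I*(-12 + I)/19085 ≈ -15.29 - 183.48*I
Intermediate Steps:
b(B) = B^(3/2)
T(M) = -9*M*(12 + M) (T(M) = (12 + M)*(M - 10*M) = (12 + M)*(-9*M) = -9*M*(12 + M))
(293/(-347) + 94/(-40 - 70))*T(b(-1)) = (293/(-347) + 94/(-40 - 70))*(-9*(-1)^(3/2)*(12 + (-1)^(3/2))) = (293*(-1/347) + 94/(-110))*(-9*(-I)*(12 - I)) = (-293/347 + 94*(-1/110))*(9*I*(12 - I)) = (-293/347 - 47/55)*(9*I*(12 - I)) = -291816*I*(12 - I)/19085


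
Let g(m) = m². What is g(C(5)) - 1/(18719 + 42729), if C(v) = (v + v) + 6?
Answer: 15730687/61448 ≈ 256.00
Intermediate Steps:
C(v) = 6 + 2*v (C(v) = 2*v + 6 = 6 + 2*v)
g(C(5)) - 1/(18719 + 42729) = (6 + 2*5)² - 1/(18719 + 42729) = (6 + 10)² - 1/61448 = 16² - 1*1/61448 = 256 - 1/61448 = 15730687/61448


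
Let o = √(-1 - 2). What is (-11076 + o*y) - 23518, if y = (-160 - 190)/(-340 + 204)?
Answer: -34594 + 175*I*√3/68 ≈ -34594.0 + 4.4575*I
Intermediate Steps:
y = 175/68 (y = -350/(-136) = -350*(-1/136) = 175/68 ≈ 2.5735)
o = I*√3 (o = √(-3) = I*√3 ≈ 1.732*I)
(-11076 + o*y) - 23518 = (-11076 + (I*√3)*(175/68)) - 23518 = (-11076 + 175*I*√3/68) - 23518 = -34594 + 175*I*√3/68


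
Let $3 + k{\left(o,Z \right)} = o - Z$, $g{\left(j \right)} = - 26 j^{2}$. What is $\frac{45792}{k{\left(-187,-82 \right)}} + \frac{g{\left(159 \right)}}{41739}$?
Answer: $- \frac{6118214}{13913} \approx -439.75$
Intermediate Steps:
$k{\left(o,Z \right)} = -3 + o - Z$ ($k{\left(o,Z \right)} = -3 - \left(Z - o\right) = -3 + o - Z$)
$\frac{45792}{k{\left(-187,-82 \right)}} + \frac{g{\left(159 \right)}}{41739} = \frac{45792}{-3 - 187 - -82} + \frac{\left(-26\right) 159^{2}}{41739} = \frac{45792}{-3 - 187 + 82} + \left(-26\right) 25281 \cdot \frac{1}{41739} = \frac{45792}{-108} - \frac{219102}{13913} = 45792 \left(- \frac{1}{108}\right) - \frac{219102}{13913} = -424 - \frac{219102}{13913} = - \frac{6118214}{13913}$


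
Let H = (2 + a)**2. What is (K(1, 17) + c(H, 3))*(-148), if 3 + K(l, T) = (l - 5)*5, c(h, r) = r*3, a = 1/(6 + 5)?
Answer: 2072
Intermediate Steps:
a = 1/11 ≈ 0.090909
H = 529/121 (H = (2 + 1/11)**2 = (23/11)**2 = 529/121 ≈ 4.3719)
c(h, r) = 3*r
K(l, T) = -28 + 5*l (K(l, T) = -3 + (l - 5)*5 = -3 + (-5 + l)*5 = -3 + (-25 + 5*l) = -28 + 5*l)
(K(1, 17) + c(H, 3))*(-148) = ((-28 + 5*1) + 3*3)*(-148) = ((-28 + 5) + 9)*(-148) = (-23 + 9)*(-148) = -14*(-148) = 2072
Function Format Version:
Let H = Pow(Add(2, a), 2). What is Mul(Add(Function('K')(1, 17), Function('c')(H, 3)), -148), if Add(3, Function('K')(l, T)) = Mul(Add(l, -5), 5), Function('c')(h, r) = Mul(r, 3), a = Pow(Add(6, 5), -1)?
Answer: 2072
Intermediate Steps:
a = Rational(1, 11) (a = Pow(11, -1) = Rational(1, 11) ≈ 0.090909)
H = Rational(529, 121) (H = Pow(Add(2, Rational(1, 11)), 2) = Pow(Rational(23, 11), 2) = Rational(529, 121) ≈ 4.3719)
Function('c')(h, r) = Mul(3, r)
Function('K')(l, T) = Add(-28, Mul(5, l)) (Function('K')(l, T) = Add(-3, Mul(Add(l, -5), 5)) = Add(-3, Mul(Add(-5, l), 5)) = Add(-3, Add(-25, Mul(5, l))) = Add(-28, Mul(5, l)))
Mul(Add(Function('K')(1, 17), Function('c')(H, 3)), -148) = Mul(Add(Add(-28, Mul(5, 1)), Mul(3, 3)), -148) = Mul(Add(Add(-28, 5), 9), -148) = Mul(Add(-23, 9), -148) = Mul(-14, -148) = 2072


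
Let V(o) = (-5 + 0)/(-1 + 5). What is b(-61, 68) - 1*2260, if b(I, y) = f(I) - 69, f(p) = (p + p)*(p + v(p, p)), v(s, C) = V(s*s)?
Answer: 10531/2 ≈ 5265.5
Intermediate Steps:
V(o) = -5/4
v(s, C) = -5/4
f(p) = 2*p*(-5/4 + p) (f(p) = (p + p)*(p - 5/4) = (2*p)*(-5/4 + p) = 2*p*(-5/4 + p))
b(I, y) = -69 + I*(-5 + 4*I)/2 (b(I, y) = I*(-5 + 4*I)/2 - 69 = -69 + I*(-5 + 4*I)/2)
b(-61, 68) - 1*2260 = (-69 + (1/2)*(-61)*(-5 + 4*(-61))) - 1*2260 = (-69 + (1/2)*(-61)*(-5 - 244)) - 2260 = (-69 + (1/2)*(-61)*(-249)) - 2260 = (-69 + 15189/2) - 2260 = 15051/2 - 2260 = 10531/2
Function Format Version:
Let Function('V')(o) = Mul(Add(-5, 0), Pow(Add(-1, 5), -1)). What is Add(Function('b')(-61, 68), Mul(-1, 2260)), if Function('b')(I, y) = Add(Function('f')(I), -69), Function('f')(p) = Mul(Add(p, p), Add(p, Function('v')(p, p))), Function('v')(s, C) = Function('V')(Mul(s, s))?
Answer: Rational(10531, 2) ≈ 5265.5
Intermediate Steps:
Function('V')(o) = Rational(-5, 4) (Function('V')(o) = Mul(-5, Pow(4, -1)) = Mul(-5, Rational(1, 4)) = Rational(-5, 4))
Function('v')(s, C) = Rational(-5, 4)
Function('f')(p) = Mul(2, p, Add(Rational(-5, 4), p)) (Function('f')(p) = Mul(Add(p, p), Add(p, Rational(-5, 4))) = Mul(Mul(2, p), Add(Rational(-5, 4), p)) = Mul(2, p, Add(Rational(-5, 4), p)))
Function('b')(I, y) = Add(-69, Mul(Rational(1, 2), I, Add(-5, Mul(4, I)))) (Function('b')(I, y) = Add(Mul(Rational(1, 2), I, Add(-5, Mul(4, I))), -69) = Add(-69, Mul(Rational(1, 2), I, Add(-5, Mul(4, I)))))
Add(Function('b')(-61, 68), Mul(-1, 2260)) = Add(Add(-69, Mul(Rational(1, 2), -61, Add(-5, Mul(4, -61)))), Mul(-1, 2260)) = Add(Add(-69, Mul(Rational(1, 2), -61, Add(-5, -244))), -2260) = Add(Add(-69, Mul(Rational(1, 2), -61, -249)), -2260) = Add(Add(-69, Rational(15189, 2)), -2260) = Add(Rational(15051, 2), -2260) = Rational(10531, 2)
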